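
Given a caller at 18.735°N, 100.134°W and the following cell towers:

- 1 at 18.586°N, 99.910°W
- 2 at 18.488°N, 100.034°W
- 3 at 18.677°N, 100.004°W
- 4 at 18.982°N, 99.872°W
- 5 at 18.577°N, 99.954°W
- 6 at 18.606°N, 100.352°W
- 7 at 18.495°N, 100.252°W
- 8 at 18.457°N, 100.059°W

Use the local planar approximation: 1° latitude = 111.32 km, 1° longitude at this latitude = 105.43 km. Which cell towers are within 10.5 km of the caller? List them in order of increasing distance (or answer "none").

Distances from 18.735°N, 100.134°W:
1: √((-0.149·111.32)² + (0.224·105.43)²) = √(275.11795 + 557.73057) = 28.859 km
2: √((-0.247·111.32)² + (0.100·105.43)²) = √(756.03222 + 111.15485) = 29.448 km
3: √((-0.058·111.32)² + (0.130·105.43)²) = √(41.68717 + 187.85169) = 15.151 km
4: √((0.247·111.32)² + (0.262·105.43)²) = √(756.03222 + 763.01135) = 38.975 km
5: √((-0.158·111.32)² + (0.180·105.43)²) = √(309.35744 + 360.14171) = 25.875 km
6: √((-0.129·111.32)² + (-0.218·105.43)²) = √(206.21764 + 528.25230) = 27.101 km
7: √((-0.240·111.32)² + (-0.118·105.43)²) = √(713.78740 + 154.77201) = 29.471 km
8: √((-0.278·111.32)² + (0.075·105.43)²) = √(957.71433 + 62.52460) = 31.941 km
Threshold 10.5 km: none within range.

none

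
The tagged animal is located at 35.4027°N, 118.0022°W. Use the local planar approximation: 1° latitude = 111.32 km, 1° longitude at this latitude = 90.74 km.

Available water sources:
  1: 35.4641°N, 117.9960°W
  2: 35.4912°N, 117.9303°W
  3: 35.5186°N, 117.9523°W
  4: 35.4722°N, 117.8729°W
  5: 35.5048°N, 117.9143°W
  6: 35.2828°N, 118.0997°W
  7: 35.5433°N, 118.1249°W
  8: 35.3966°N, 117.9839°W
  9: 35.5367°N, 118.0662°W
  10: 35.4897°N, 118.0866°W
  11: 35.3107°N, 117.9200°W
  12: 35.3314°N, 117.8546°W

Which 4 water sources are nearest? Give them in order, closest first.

Distances from 35.4027°N, 118.0022°W:
1: √((0.0614·111.32)² + (0.0062·90.74)²) = √(46.717881 + 0.316505) = 6.8582 km
2: √((0.0885·111.32)² + (0.0719·90.74)²) = √(97.058357 + 42.565264) = 11.8162 km
3: √((0.1159·111.32)² + (0.0499·90.74)²) = √(166.461294 + 20.502114) = 13.6735 km
4: √((0.0695·111.32)² + (0.1293·90.74)²) = √(59.857146 + 137.655827) = 14.0539 km
5: √((0.1021·111.32)² + (0.0879·90.74)²) = √(129.180773 + 63.617310) = 13.8852 km
6: √((-0.1199·111.32)² + (-0.0975·90.74)²) = √(178.149563 + 78.272063) = 16.0132 km
7: √((0.1406·111.32)² + (-0.1227·90.74)²) = √(244.972332 + 123.961458) = 19.2076 km
8: √((-0.0061·111.32)² + (0.0183·90.74)²) = √(0.461112 + 2.757400) = 1.7940 km
9: √((0.1340·111.32)² + (-0.0640·90.74)²) = √(222.513309 + 33.725430) = 16.0075 km
10: √((0.0870·111.32)² + (-0.0844·90.74)²) = √(93.796126 + 58.651948) = 12.3470 km
11: √((-0.0920·111.32)² + (0.0822·90.74)²) = √(104.887093 + 55.634115) = 12.6697 km
12: √((-0.0713·111.32)² + (0.1476·90.74)²) = √(62.997810 + 179.378449) = 15.5684 km
Sorted: 8 (1.7940 km) < 1 (6.8582 km) < 2 (11.8162 km) < 10 (12.3470 km) < 11 (12.6697 km) < 3 (13.6735 km) < …

8, 1, 2, 10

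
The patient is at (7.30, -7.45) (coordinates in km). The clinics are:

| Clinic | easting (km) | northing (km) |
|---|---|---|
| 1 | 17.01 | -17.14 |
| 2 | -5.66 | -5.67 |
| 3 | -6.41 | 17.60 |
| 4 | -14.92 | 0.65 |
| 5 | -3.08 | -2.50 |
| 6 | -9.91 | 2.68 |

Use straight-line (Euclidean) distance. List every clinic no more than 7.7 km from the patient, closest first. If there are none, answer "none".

Distances from (7.30, -7.45):
1: √((9.71)² + (-9.69)²) = √(94.2841 + 93.8961) = 13.72 km
2: √((-12.96)² + (1.78)²) = √(167.9616 + 3.1684) = 13.08 km
3: √((-13.71)² + (25.05)²) = √(187.9641 + 627.5025) = 28.56 km
4: √((-22.22)² + (8.10)²) = √(493.7284 + 65.6100) = 23.65 km
5: √((-10.38)² + (4.95)²) = √(107.7444 + 24.5025) = 11.50 km
6: √((-17.21)² + (10.13)²) = √(296.1841 + 102.6169) = 19.97 km
Threshold 7.7 km: none within range.

none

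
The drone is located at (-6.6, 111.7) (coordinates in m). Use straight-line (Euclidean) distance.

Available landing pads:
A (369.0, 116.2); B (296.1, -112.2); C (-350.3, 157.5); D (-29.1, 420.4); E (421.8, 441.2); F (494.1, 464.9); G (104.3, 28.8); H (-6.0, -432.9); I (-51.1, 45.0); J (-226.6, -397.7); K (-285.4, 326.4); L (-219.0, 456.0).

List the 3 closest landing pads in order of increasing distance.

I, G, D

Distances from (-6.6, 111.7):
A: 375.6 m
B: 376.5 m
C: 346.7 m
D: 309.5 m
E: 540.5 m
F: 612.7 m
G: 138.5 m
H: 544.6 m
I: 80.2 m
J: 554.9 m
K: 351.9 m
L: 404.5 m
Sorted: I (80.2 m) < G (138.5 m) < D (309.5 m) < C (346.7 m) < K (351.9 m) < …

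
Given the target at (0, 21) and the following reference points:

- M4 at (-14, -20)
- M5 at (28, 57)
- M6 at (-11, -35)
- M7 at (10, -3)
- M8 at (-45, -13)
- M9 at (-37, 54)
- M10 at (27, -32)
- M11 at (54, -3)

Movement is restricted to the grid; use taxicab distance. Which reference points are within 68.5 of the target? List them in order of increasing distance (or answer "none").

M7, M4, M5, M6

Distances from (0, 21):
M4: 55
M5: 64
M6: 67
M7: 34
M8: 79
M9: 70
M10: 80
M11: 78
Threshold 68.5: M7 (34), M4 (55), M5 (64), M6 (67) are within range.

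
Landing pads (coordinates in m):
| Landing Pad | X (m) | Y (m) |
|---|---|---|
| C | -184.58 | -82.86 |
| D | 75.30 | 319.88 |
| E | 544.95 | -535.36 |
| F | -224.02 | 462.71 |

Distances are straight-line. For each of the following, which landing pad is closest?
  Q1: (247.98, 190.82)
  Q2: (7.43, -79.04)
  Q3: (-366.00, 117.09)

Q1 at (247.98, 190.82):
  C: 511.87 m
  D: 215.58 m
  E: 784.56 m
  F: 544.71 m
  → nearest: D (215.58 m)
Q2 at (7.43, -79.04):
  C: 192.05 m
  D: 404.65 m
  E: 705.09 m
  F: 589.12 m
  → nearest: C (192.05 m)
Q3 at (-366.00, 117.09):
  C: 269.99 m
  D: 485.66 m
  E: 1120.50 m
  F: 373.65 m
  → nearest: C (269.99 m)

Q1→D; Q2→C; Q3→C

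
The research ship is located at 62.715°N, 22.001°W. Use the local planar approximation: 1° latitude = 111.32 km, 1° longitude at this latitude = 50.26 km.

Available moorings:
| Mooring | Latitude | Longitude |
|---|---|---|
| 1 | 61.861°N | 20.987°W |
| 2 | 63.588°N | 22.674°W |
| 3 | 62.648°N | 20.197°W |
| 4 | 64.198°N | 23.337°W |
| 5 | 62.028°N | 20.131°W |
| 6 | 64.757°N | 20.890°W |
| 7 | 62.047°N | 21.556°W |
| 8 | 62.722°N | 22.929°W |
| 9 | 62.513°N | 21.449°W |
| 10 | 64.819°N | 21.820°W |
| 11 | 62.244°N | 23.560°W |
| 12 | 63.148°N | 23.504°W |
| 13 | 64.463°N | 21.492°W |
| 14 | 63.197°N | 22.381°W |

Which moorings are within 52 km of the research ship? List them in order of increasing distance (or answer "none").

Distances from 62.715°N, 22.001°W:
1: √((-0.854·111.32)² + (1.014·50.26)²) = √(9037.78773 + 2597.29260) = 107.866 km
2: √((0.873·111.32)² + (-0.673·50.26)²) = √(9444.41110 + 1144.12927) = 102.901 km
3: √((-0.067·111.32)² + (1.804·50.26)²) = √(55.62833 + 8220.87481) = 90.975 km
4: √((1.483·111.32)² + (-1.336·50.26)²) = √(27253.90247 + 4508.76795) = 178.221 km
5: √((-0.687·111.32)² + (1.870·50.26)²) = √(5848.70706 + 8833.40579) = 121.170 km
6: √((2.042·111.32)² + (1.111·50.26)²) = √(51672.30926 + 3117.97829) = 234.073 km
7: √((-0.668·111.32)² + (0.445·50.26)²) = √(5529.67135 + 500.22454) = 77.652 km
8: √((0.007·111.32)² + (-0.928·50.26)²) = √(0.60721 + 2175.40900) = 46.648 km
9: √((-0.202·111.32)² + (0.552·50.26)²) = √(505.64898 + 769.70290) = 35.712 km
10: √((2.104·111.32)² + (0.181·50.26)²) = √(54857.73425 + 82.75650) = 234.394 km
11: √((-0.471·111.32)² + (-1.559·50.26)²) = √(2749.08526 + 6139.55931) = 94.280 km
12: √((0.433·111.32)² + (-1.503·50.26)²) = √(2323.39039 + 5706.40944) = 89.609 km
13: √((1.748·111.32)² + (0.509·50.26)²) = √(37864.24067 + 654.45612) = 196.262 km
14: √((0.482·111.32)² + (-0.380·50.26)²) = √(2878.99209 + 364.76416) = 56.954 km
Threshold 52 km: 9 (35.712 km), 8 (46.648 km) are within range.

9, 8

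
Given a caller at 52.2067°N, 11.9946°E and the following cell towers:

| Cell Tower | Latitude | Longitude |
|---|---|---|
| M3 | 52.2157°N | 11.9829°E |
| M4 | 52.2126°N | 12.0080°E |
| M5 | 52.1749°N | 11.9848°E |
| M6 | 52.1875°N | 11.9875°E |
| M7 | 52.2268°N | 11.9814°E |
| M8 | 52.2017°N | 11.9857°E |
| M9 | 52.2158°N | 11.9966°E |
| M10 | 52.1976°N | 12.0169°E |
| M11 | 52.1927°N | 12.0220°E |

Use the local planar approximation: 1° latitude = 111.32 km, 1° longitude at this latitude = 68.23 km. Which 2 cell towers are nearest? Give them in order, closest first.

Distances from 52.2067°N, 11.9946°E:
M3: √((0.0090·111.32)² + (-0.0117·68.23)²) = √(1.003764 + 0.637269) = 1.2810 km
M4: √((0.0059·111.32)² + (0.0134·68.23)²) = √(0.431370 + 0.835912) = 1.1257 km
M5: √((-0.0318·111.32)² + (-0.0098·68.23)²) = √(12.531430 + 0.447098) = 3.6026 km
M6: √((-0.0192·111.32)² + (-0.0071·68.23)²) = √(4.568239 + 0.234675) = 2.1916 km
M7: √((0.0201·111.32)² + (-0.0132·68.23)²) = √(5.006549 + 0.811145) = 2.4120 km
M8: √((-0.0050·111.32)² + (-0.0089·68.23)²) = √(0.309804 + 0.368749) = 0.8237 km
M9: √((0.0091·111.32)² + (0.0020·68.23)²) = √(1.026193 + 0.018621) = 1.0222 km
M10: √((-0.0091·111.32)² + (0.0223·68.23)²) = √(1.026193 + 2.315050) = 1.8279 km
M11: √((-0.0140·111.32)² + (0.0274·68.23)²) = √(2.428860 + 3.495038) = 2.4339 km
Sorted: M8 (0.8237 km) < M9 (1.0222 km) < M4 (1.1257 km) < M3 (1.2810 km) < …

M8, M9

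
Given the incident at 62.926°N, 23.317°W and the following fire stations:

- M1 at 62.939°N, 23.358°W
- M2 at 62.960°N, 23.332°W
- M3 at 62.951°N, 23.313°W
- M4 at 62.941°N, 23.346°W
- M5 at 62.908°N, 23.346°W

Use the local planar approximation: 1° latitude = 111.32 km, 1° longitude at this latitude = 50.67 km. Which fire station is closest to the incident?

Distances from 62.926°N, 23.317°W:
M1: 2.532 km
M2: 3.860 km
M3: 2.790 km
M4: 2.224 km
M5: 2.485 km
Minimum: M4 at 2.224 km.

M4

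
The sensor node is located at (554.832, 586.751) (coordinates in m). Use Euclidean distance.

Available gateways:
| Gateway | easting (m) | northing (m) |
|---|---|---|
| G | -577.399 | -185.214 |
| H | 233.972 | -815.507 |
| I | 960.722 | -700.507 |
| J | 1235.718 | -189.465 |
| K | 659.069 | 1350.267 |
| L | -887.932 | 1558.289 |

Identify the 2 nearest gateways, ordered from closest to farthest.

K, J

Distances from (554.832, 586.751):
G: √((-1132.231)² + (-771.965)²) = √(1281947.03736 + 595929.96122) = 1370.357 m
H: √((-320.860)² + (-1402.258)²) = √(102951.13960 + 1966327.49856) = 1438.499 m
I: √((405.890)² + (-1287.258)²) = √(164746.69210 + 1657033.15856) = 1349.733 m
J: √((680.886)² + (-776.216)²) = √(463605.74500 + 602511.27866) = 1032.529 m
K: √((104.237)² + (763.516)²) = √(10865.35217 + 582956.68226) = 770.598 m
L: √((-1442.764)² + (971.538)²) = √(2081567.95970 + 943886.08544) = 1739.383 m
Sorted: K (770.598 m) < J (1032.529 m) < I (1349.733 m) < G (1370.357 m) < …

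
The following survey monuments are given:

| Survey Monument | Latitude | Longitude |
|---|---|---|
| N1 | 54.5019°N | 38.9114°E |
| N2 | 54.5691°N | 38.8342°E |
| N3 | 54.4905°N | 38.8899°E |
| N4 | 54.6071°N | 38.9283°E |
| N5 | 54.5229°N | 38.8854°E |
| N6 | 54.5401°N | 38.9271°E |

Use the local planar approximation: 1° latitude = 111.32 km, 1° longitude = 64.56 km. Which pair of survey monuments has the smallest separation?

Pairwise distances:
N1–N2: √((0.0672·111.32)² + (-0.0772·64.56)²) = √(55.960932 + 24.840575) = 8.9890 km
N1–N3: √((-0.0114·111.32)² + (-0.0215·64.56)²) = √(1.610483 + 1.926655) = 1.8807 km
N1–N4: √((0.1052·111.32)² + (0.0169·64.56)²) = √(137.144336 + 1.190421) = 11.7616 km
N1–N5: √((0.0210·111.32)² + (-0.0260·64.56)²) = √(5.464935 + 2.817564) = 2.8779 km
N1–N6: √((0.0382·111.32)² + (0.0157·64.56)²) = √(18.083110 + 1.027369) = 4.3716 km
N2–N3: √((-0.0786·111.32)² + (0.0557·64.56)²) = √(76.558160 + 12.931158) = 9.4599 km
N2–N4: √((0.0380·111.32)² + (0.0941·64.56)²) = √(17.894254 + 36.906791) = 7.4028 km
N2–N5: √((-0.0462·111.32)² + (0.0512·64.56)²) = √(26.450284 + 10.926145) = 6.1136 km
N2–N6: √((-0.0290·111.32)² + (0.0929·64.56)²) = √(10.421792 + 35.971494) = 6.8113 km
N3–N4: √((0.1166·111.32)² + (0.0384·64.56)²) = √(168.478116 + 6.145957) = 13.2145 km
N3–N5: √((0.0324·111.32)² + (-0.0045·64.56)²) = √(13.008775 + 0.084402) = 3.6184 km
N3–N6: √((0.0496·111.32)² + (0.0372·64.56)²) = √(30.486653 + 5.767836) = 6.0212 km
N4–N5: √((-0.0842·111.32)² + (-0.0429·64.56)²) = √(87.855828 + 7.670817) = 9.7738 km
N4–N6: √((-0.0670·111.32)² + (-0.0012·64.56)²) = √(55.628327 + 0.006002) = 7.4588 km
N5–N6: √((0.0172·111.32)² + (0.0417·64.56)²) = √(3.666091 + 7.247682) = 3.3036 km
Closest pair: N1–N3 at 1.8807 km.

N1 and N3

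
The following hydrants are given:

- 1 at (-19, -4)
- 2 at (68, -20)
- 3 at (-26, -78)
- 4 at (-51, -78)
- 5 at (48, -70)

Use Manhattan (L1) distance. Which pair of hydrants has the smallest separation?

Pairwise distances:
3–4: |-25| + |0| = 25 + 0 = 25
2–5: |-20| + |-50| = 20 + 50 = 70
1–3: |-7| + |-74| = 7 + 74 = 81
3–5: |74| + |8| = 74 + 8 = 82
1–2: |87| + |-16| = 87 + 16 = 103
1–4: |-32| + |-74| = 32 + 74 = 106
4–5: |99| + |8| = 99 + 8 = 107
1–5: |67| + |-66| = 67 + 66 = 133
2–3: |-94| + |-58| = 94 + 58 = 152
2–4: |-119| + |-58| = 119 + 58 = 177
Closest pair: 3–4 at 25.

3 and 4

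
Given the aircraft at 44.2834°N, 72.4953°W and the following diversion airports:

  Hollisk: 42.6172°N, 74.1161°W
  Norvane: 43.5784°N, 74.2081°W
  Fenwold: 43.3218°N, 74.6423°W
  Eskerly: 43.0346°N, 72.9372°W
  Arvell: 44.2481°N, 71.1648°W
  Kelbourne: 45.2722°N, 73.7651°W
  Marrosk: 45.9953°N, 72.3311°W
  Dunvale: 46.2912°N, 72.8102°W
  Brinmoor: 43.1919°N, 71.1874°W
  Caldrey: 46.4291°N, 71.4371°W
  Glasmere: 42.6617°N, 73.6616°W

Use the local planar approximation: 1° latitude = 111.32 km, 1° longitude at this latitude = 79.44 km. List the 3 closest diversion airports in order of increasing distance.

Arvell, Eskerly, Kelbourne

Distances from 44.2834°N, 72.4953°W:
Hollisk: 225.7909 km
Norvane: 157.0759 km
Fenwold: 201.3669 km
Eskerly: 143.3802 km
Arvell: 105.7679 km
Kelbourne: 149.3032 km
Marrosk: 191.0146 km
Dunvale: 224.9038 km
Brinmoor: 159.8711 km
Caldrey: 253.2201 km
Glasmere: 202.9148 km
Sorted: Arvell (105.7679 km) < Eskerly (143.3802 km) < Kelbourne (149.3032 km) < Norvane (157.0759 km) < Brinmoor (159.8711 km) < …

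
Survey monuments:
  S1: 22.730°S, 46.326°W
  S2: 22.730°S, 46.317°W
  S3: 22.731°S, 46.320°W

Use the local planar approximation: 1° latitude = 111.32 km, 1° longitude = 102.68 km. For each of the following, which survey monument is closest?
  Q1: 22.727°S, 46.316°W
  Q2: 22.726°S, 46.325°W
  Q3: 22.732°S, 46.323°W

Q1 at 22.727°S, 46.316°W:
  S1: √((-0.003·111.32)² + (-0.010·102.68)²) = √(0.11153 + 1.05432) = 1.080 km
  S2: √((-0.003·111.32)² + (-0.001·102.68)²) = √(0.11153 + 0.01054) = 0.349 km
  S3: √((-0.004·111.32)² + (-0.004·102.68)²) = √(0.19827 + 0.16869) = 0.606 km
  → nearest: S2 (0.349 km)
Q2 at 22.726°S, 46.325°W:
  S1: √((-0.004·111.32)² + (-0.001·102.68)²) = √(0.19827 + 0.01054) = 0.457 km
  S2: √((-0.004·111.32)² + (0.008·102.68)²) = √(0.19827 + 0.67476) = 0.934 km
  S3: √((-0.005·111.32)² + (0.005·102.68)²) = √(0.30980 + 0.26358) = 0.757 km
  → nearest: S1 (0.457 km)
Q3 at 22.732°S, 46.323°W:
  S1: √((0.002·111.32)² + (-0.003·102.68)²) = √(0.04957 + 0.09489) = 0.380 km
  S2: √((0.002·111.32)² + (0.006·102.68)²) = √(0.04957 + 0.37955) = 0.655 km
  S3: √((0.001·111.32)² + (0.003·102.68)²) = √(0.01239 + 0.09489) = 0.328 km
  → nearest: S3 (0.328 km)

Q1→S2; Q2→S1; Q3→S3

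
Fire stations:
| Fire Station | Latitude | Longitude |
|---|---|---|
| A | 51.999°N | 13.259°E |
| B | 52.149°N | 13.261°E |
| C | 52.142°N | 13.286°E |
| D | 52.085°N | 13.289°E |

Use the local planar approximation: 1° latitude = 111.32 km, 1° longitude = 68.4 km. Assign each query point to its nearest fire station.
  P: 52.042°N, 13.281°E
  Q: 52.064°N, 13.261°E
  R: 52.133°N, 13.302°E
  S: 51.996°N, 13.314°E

P at 52.042°N, 13.281°E:
  A: √((-0.043·111.32)² + (-0.022·68.4)²) = √(22.91307 + 2.26442) = 5.018 km
  B: √((0.107·111.32)² + (-0.020·68.4)²) = √(141.87764 + 1.87142) = 11.990 km
  C: √((0.100·111.32)² + (0.005·68.4)²) = √(123.92142 + 0.11696) = 11.137 km
  D: √((0.043·111.32)² + (0.008·68.4)²) = √(22.91307 + 0.29943) = 4.818 km
  → nearest: D (4.818 km)
Q at 52.064°N, 13.261°E:
  A: √((-0.065·111.32)² + (-0.002·68.4)²) = √(52.35680 + 0.01871) = 7.237 km
  B: √((0.085·111.32)² + (0.000·68.4)²) = √(89.53323 + 0.00000) = 9.462 km
  C: √((0.078·111.32)² + (0.025·68.4)²) = √(75.39379 + 2.92410) = 8.850 km
  D: √((0.021·111.32)² + (0.028·68.4)²) = √(5.46493 + 3.66799) = 3.022 km
  → nearest: D (3.022 km)
R at 52.133°N, 13.302°E:
  A: √((-0.134·111.32)² + (-0.043·68.4)²) = √(222.51331 + 8.65066) = 15.204 km
  B: √((0.016·111.32)² + (-0.041·68.4)²) = √(3.17239 + 7.86466) = 3.322 km
  C: √((0.009·111.32)² + (-0.016·68.4)²) = √(1.00376 + 1.19771) = 1.484 km
  D: √((-0.048·111.32)² + (-0.013·68.4)²) = √(28.55150 + 0.79068) = 5.417 km
  → nearest: C (1.484 km)
S at 51.996°N, 13.314°E:
  A: √((0.003·111.32)² + (-0.055·68.4)²) = √(0.11153 + 14.15264) = 3.777 km
  B: √((0.153·111.32)² + (-0.053·68.4)²) = √(290.08766 + 13.14208) = 17.413 km
  C: √((0.146·111.32)² + (-0.028·68.4)²) = √(264.15091 + 3.66799) = 16.365 km
  D: √((0.089·111.32)² + (-0.025·68.4)²) = √(98.15816 + 2.92410) = 10.054 km
  → nearest: A (3.777 km)

P→D; Q→D; R→C; S→A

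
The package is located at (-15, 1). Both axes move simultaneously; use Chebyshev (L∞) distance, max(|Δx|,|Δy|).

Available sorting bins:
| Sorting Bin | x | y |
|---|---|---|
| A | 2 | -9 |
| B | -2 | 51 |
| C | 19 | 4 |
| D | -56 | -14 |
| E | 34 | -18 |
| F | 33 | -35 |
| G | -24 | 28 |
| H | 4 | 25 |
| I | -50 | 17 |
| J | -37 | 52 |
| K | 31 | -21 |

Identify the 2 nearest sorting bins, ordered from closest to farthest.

Distances from (-15, 1):
A: max(|17|, |-10|) = 17
B: max(|13|, |50|) = 50
C: max(|34|, |3|) = 34
D: max(|-41|, |-15|) = 41
E: max(|49|, |-19|) = 49
F: max(|48|, |-36|) = 48
G: max(|-9|, |27|) = 27
H: max(|19|, |24|) = 24
I: max(|-35|, |16|) = 35
J: max(|-22|, |51|) = 51
K: max(|46|, |-22|) = 46
Sorted: A (17) < H (24) < G (27) < C (34) < …

A, H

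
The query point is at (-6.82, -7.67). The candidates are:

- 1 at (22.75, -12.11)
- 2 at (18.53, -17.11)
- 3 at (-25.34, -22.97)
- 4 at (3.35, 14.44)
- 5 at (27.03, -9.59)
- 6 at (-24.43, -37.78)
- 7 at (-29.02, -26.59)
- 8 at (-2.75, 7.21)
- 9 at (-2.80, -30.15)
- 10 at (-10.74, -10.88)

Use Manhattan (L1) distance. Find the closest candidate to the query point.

10

Distances from (-6.82, -7.67):
1: 34.01
2: 34.79
3: 33.82
4: 32.28
5: 35.77
6: 47.72
7: 41.12
8: 18.95
9: 26.50
10: 7.13
Minimum: 10 at 7.13.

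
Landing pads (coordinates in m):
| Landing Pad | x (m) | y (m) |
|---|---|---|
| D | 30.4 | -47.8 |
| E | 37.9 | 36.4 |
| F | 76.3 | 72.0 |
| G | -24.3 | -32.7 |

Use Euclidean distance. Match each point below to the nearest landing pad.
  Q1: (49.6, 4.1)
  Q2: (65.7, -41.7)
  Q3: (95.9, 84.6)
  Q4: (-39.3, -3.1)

Q1 at (49.6, 4.1):
  D: √((-19.2)² + (-51.9)²) = √(368.640 + 2693.610) = 55.3 m
  E: √((-11.7)² + (32.3)²) = √(136.890 + 1043.290) = 34.4 m
  F: √((26.7)² + (67.9)²) = √(712.890 + 4610.410) = 73.0 m
  G: √((-73.9)² + (-36.8)²) = √(5461.210 + 1354.240) = 82.6 m
  → nearest: E (34.4 m)
Q2 at (65.7, -41.7):
  D: √((-35.3)² + (-6.1)²) = √(1246.090 + 37.210) = 35.8 m
  E: √((-27.8)² + (78.1)²) = √(772.840 + 6099.610) = 82.9 m
  F: √((10.6)² + (113.7)²) = √(112.360 + 12927.690) = 114.2 m
  G: √((-90.0)² + (9.0)²) = √(8100.000 + 81.000) = 90.4 m
  → nearest: D (35.8 m)
Q3 at (95.9, 84.6):
  D: √((-65.5)² + (-132.4)²) = √(4290.250 + 17529.760) = 147.7 m
  E: √((-58.0)² + (-48.2)²) = √(3364.000 + 2323.240) = 75.4 m
  F: √((-19.6)² + (-12.6)²) = √(384.160 + 158.760) = 23.3 m
  G: √((-120.2)² + (-117.3)²) = √(14448.040 + 13759.290) = 168.0 m
  → nearest: F (23.3 m)
Q4 at (-39.3, -3.1):
  D: √((69.7)² + (-44.7)²) = √(4858.090 + 1998.090) = 82.8 m
  E: √((77.2)² + (39.5)²) = √(5959.840 + 1560.250) = 86.7 m
  F: √((115.6)² + (75.1)²) = √(13363.360 + 5640.010) = 137.9 m
  G: √((15.0)² + (-29.6)²) = √(225.000 + 876.160) = 33.2 m
  → nearest: G (33.2 m)

Q1→E; Q2→D; Q3→F; Q4→G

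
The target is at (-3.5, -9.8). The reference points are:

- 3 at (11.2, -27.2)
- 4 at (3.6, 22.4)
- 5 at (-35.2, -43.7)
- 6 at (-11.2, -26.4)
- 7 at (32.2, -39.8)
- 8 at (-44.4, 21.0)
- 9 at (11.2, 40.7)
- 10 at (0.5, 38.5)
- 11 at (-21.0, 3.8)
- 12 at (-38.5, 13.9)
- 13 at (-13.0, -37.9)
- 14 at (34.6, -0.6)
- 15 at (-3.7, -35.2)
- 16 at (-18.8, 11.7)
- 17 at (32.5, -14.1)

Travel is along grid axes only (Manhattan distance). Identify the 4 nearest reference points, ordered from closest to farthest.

6, 15, 11, 3

Distances from (-3.5, -9.8):
3: |14.7| + |-17.4| = 14.7 + 17.4 = 32.1
4: |7.1| + |32.2| = 7.1 + 32.2 = 39.3
5: |-31.7| + |-33.9| = 31.7 + 33.9 = 65.6
6: |-7.7| + |-16.6| = 7.7 + 16.6 = 24.3
7: |35.7| + |-30.0| = 35.7 + 30.0 = 65.7
8: |-40.9| + |30.8| = 40.9 + 30.8 = 71.7
9: |14.7| + |50.5| = 14.7 + 50.5 = 65.2
10: |4.0| + |48.3| = 4.0 + 48.3 = 52.3
11: |-17.5| + |13.6| = 17.5 + 13.6 = 31.1
12: |-35.0| + |23.7| = 35.0 + 23.7 = 58.7
13: |-9.5| + |-28.1| = 9.5 + 28.1 = 37.6
14: |38.1| + |9.2| = 38.1 + 9.2 = 47.3
15: |-0.2| + |-25.4| = 0.2 + 25.4 = 25.6
16: |-15.3| + |21.5| = 15.3 + 21.5 = 36.8
17: |36.0| + |-4.3| = 36.0 + 4.3 = 40.3
Sorted: 6 (24.3) < 15 (25.6) < 11 (31.1) < 3 (32.1) < 16 (36.8) < 13 (37.6) < …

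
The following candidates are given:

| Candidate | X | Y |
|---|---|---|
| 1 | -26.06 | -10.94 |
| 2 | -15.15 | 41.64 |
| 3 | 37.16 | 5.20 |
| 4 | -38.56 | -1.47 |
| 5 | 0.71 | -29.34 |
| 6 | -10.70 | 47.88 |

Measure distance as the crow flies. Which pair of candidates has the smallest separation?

Pairwise distances:
1–2: 53.70
1–3: 65.25
1–4: 15.68
1–5: 32.48
1–6: 60.79
2–3: 63.75
2–4: 49.06
2–5: 72.73
2–6: 7.66
3–4: 76.01
3–5: 50.22
3–6: 64.13
4–5: 48.15
4–6: 56.67
5–6: 78.06
Closest pair: 2–6 at 7.66.

2 and 6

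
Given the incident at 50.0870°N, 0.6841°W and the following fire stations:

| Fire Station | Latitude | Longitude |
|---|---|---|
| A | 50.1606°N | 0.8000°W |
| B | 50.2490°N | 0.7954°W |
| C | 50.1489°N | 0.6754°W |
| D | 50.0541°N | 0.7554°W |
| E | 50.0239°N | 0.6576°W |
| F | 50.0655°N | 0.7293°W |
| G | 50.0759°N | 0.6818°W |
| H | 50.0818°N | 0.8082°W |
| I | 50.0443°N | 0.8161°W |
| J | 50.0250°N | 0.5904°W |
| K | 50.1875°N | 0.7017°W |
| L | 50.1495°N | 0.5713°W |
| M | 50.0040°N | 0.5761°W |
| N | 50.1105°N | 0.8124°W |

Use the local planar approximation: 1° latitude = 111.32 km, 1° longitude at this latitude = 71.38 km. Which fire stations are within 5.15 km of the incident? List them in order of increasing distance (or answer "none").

Distances from 50.0870°N, 0.6841°W:
A: 11.6434 km
B: 19.7062 km
C: 6.9186 km
D: 6.2702 km
E: 7.2745 km
F: 4.0172 km
G: 1.2465 km
H: 8.8772 km
I: 10.5533 km
J: 9.6109 km
K: 11.2580 km
L: 10.6412 km
M: 12.0332 km
N: 9.5244 km
Threshold 5.15 km: G (1.2465 km), F (4.0172 km) are within range.

G, F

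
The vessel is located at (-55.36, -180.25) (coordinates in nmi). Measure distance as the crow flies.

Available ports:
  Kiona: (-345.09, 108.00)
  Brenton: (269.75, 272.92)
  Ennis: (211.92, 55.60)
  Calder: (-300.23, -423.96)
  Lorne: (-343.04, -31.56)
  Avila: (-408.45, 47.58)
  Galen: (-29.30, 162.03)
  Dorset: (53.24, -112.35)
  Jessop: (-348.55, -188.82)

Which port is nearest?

Dorset

Distances from (-55.36, -180.25):
Kiona: 408.69 nmi
Brenton: 557.73 nmi
Ennis: 356.46 nmi
Calder: 345.48 nmi
Lorne: 323.83 nmi
Avila: 420.21 nmi
Galen: 343.27 nmi
Dorset: 128.08 nmi
Jessop: 293.32 nmi
Minimum: Dorset at 128.08 nmi.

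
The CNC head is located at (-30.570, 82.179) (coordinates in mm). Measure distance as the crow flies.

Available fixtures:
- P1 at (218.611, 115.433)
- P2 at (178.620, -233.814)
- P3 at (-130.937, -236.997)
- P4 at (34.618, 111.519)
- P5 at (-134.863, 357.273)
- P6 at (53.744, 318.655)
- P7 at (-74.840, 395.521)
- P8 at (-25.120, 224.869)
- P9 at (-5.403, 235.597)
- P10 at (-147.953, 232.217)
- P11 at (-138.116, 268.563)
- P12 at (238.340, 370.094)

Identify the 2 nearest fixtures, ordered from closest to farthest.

Distances from (-30.570, 82.179):
P1: √((249.181)² + (33.254)²) = √(62091.17076 + 1105.82852) = 251.390 mm
P2: √((209.190)² + (-315.993)²) = √(43760.45610 + 99851.57605) = 378.962 mm
P3: √((-100.367)² + (-319.176)²) = √(10073.53469 + 101873.31898) = 334.585 mm
P4: √((65.188)² + (29.340)²) = √(4249.47534 + 860.83560) = 71.486 mm
P5: √((-104.293)² + (275.094)²) = √(10877.02985 + 75676.70884) = 294.200 mm
P6: √((84.314)² + (236.476)²) = √(7108.85060 + 55920.89858) = 251.057 mm
P7: √((-44.270)² + (313.342)²) = √(1959.83290 + 98183.20896) = 316.454 mm
P8: √((5.450)² + (142.690)²) = √(29.70250 + 20360.43610) = 142.794 mm
P9: √((25.167)² + (153.418)²) = √(633.37789 + 23537.08272) = 155.469 mm
P10: √((-117.383)² + (150.038)²) = √(13778.76869 + 22511.40144) = 190.500 mm
P11: √((-107.546)² + (186.384)²) = √(11566.14212 + 34738.99546) = 215.186 mm
P12: √((268.910)² + (287.915)²) = √(72312.58810 + 82895.04722) = 393.964 mm
Sorted: P4 (71.486 mm) < P8 (142.794 mm) < P9 (155.469 mm) < P10 (190.500 mm) < …

P4, P8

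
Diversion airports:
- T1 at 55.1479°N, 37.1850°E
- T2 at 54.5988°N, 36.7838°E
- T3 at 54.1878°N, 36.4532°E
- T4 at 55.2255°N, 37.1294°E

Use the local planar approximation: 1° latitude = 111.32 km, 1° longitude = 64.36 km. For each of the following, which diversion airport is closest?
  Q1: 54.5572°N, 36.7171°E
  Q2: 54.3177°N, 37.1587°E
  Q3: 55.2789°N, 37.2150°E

Q1→T2; Q2→T2; Q3→T4

Q1 at 54.5572°N, 36.7171°E:
  T1: √((0.5907·111.32)² + (0.4679·64.36)²) = √(4323.946751 + 906.855646) = 72.3243 km
  T2: √((0.0416·111.32)² + (0.0667·64.36)²) = √(21.445346 + 18.428235) = 6.3146 km
  T3: √((-0.3694·111.32)² + (-0.2639·64.36)²) = √(1690.986645 + 288.476773) = 44.4912 km
  T4: √((0.6683·111.32)² + (0.4123·64.36)²) = √(5534.639236 + 704.139553) = 78.9859 km
  → nearest: T2 (6.3146 km)
Q2 at 54.3177°N, 37.1587°E:
  T1: √((0.8302·111.32)² + (0.0263·64.36)²) = √(8541.061586 + 2.865125) = 92.4334 km
  T2: √((0.2811·111.32)² + (-0.3749·64.36)²) = √(979.192518 + 582.187601) = 39.5143 km
  T3: √((-0.1299·111.32)² + (-0.7055·64.36)²) = √(209.105135 + 2061.703020) = 47.6530 km
  T4: √((0.9078·111.32)² + (-0.0293·64.36)²) = √(10212.374961 + 3.556046) = 101.0739 km
  → nearest: T2 (39.5143 km)
Q3 at 55.2789°N, 37.2150°E:
  T1: √((-0.1310·111.32)² + (-0.0300·64.36)²) = √(212.661556 + 3.727989) = 14.7102 km
  T2: √((-0.6801·111.32)² + (-0.4312·64.36)²) = √(5731.812101 + 770.175280) = 80.6349 km
  T3: √((-1.0911·111.32)² + (-0.7618·64.36)²) = √(14752.835737 + 2403.886771) = 130.9837 km
  T4: √((-0.0534·111.32)² + (-0.0856·64.36)²) = √(35.336938 + 30.351461) = 8.1048 km
  → nearest: T4 (8.1048 km)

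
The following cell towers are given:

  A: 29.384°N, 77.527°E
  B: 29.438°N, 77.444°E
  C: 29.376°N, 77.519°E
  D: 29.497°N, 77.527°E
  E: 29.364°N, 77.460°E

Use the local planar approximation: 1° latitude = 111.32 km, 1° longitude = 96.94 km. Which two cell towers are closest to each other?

Pairwise distances:
A–C: √((-0.008·111.32)² + (-0.008·96.94)²) = √(0.79310 + 0.60143) = 1.181 km
C–E: √((-0.012·111.32)² + (-0.059·96.94)²) = √(1.78447 + 32.71222) = 5.873 km
A–E: √((-0.020·111.32)² + (-0.067·96.94)²) = √(4.95686 + 42.18477) = 6.866 km
B–E: √((-0.074·111.32)² + (0.016·96.94)²) = √(67.85937 + 2.40573) = 8.382 km
B–C: √((-0.062·111.32)² + (0.075·96.94)²) = √(47.63540 + 52.86017) = 10.025 km
A–B: √((0.054·111.32)² + (-0.083·96.94)²) = √(36.13549 + 64.73844) = 10.044 km
B–D: √((0.059·111.32)² + (0.083·96.94)²) = √(43.13705 + 64.73844) = 10.386 km
A–D: √((0.113·111.32)² + (0.000·96.94)²) = √(158.23527 + 0.00000) = 12.579 km
C–D: √((0.121·111.32)² + (0.008·96.94)²) = √(181.43336 + 0.60143) = 13.492 km
D–E: √((-0.133·111.32)² + (-0.067·96.94)²) = √(219.20461 + 42.18477) = 16.168 km
Closest pair: A–C at 1.181 km.

A and C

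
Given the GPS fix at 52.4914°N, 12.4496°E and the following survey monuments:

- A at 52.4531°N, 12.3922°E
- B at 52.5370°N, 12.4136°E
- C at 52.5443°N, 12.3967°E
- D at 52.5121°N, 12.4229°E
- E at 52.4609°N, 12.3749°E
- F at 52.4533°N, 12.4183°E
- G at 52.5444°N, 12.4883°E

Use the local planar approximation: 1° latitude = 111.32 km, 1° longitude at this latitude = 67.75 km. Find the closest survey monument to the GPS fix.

D

Distances from 52.4914°N, 12.4496°E:
A: 5.7707 km
B: 5.6317 km
C: 6.8937 km
D: 2.9295 km
E: 6.0943 km
F: 4.7419 km
G: 6.4563 km
Minimum: D at 2.9295 km.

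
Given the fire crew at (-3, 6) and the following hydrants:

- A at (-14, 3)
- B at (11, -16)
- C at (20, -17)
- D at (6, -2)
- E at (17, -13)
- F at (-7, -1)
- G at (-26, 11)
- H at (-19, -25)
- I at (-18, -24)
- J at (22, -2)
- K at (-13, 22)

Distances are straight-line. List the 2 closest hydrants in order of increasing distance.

Distances from (-3, 6):
A: √((-11)² + (-3)²) = √(121.000 + 9.000) = 11.4
B: √((14)² + (-22)²) = √(196.000 + 484.000) = 26.1
C: √((23)² + (-23)²) = √(529.000 + 529.000) = 32.5
D: √((9)² + (-8)²) = √(81.000 + 64.000) = 12.0
E: √((20)² + (-19)²) = √(400.000 + 361.000) = 27.6
F: √((-4)² + (-7)²) = √(16.000 + 49.000) = 8.1
G: √((-23)² + (5)²) = √(529.000 + 25.000) = 23.5
H: √((-16)² + (-31)²) = √(256.000 + 961.000) = 34.9
I: √((-15)² + (-30)²) = √(225.000 + 900.000) = 33.5
J: √((25)² + (-8)²) = √(625.000 + 64.000) = 26.2
K: √((-10)² + (16)²) = √(100.000 + 256.000) = 18.9
Sorted: F (8.1) < A (11.4) < D (12.0) < K (18.9) < …

F, A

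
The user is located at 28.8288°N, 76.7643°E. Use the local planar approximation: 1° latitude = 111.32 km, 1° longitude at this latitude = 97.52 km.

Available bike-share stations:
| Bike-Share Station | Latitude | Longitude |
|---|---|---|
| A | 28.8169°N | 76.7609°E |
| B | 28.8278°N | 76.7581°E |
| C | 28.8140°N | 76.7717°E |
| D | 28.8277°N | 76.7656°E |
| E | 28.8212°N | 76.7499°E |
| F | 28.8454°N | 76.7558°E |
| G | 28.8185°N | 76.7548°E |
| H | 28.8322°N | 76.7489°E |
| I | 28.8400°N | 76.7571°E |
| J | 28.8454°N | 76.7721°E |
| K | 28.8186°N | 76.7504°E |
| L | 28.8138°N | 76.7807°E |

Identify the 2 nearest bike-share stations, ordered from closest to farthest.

Distances from 28.8288°N, 76.7643°E:
A: 1.3656 km
B: 0.6148 km
C: 1.7987 km
D: 0.1763 km
E: 1.6394 km
F: 2.0253 km
G: 1.4741 km
H: 1.5488 km
I: 1.4309 km
J: 1.9983 km
K: 1.7683 km
L: 2.3122 km
Sorted: D (0.1763 km) < B (0.6148 km) < A (1.3656 km) < I (1.4309 km) < …

D, B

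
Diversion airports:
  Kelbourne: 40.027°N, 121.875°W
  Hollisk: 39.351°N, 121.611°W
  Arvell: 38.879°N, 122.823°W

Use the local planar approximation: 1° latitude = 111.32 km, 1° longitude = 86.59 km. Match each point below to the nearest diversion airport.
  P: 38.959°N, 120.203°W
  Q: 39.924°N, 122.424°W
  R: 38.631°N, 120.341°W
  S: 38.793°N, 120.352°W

P at 38.959°N, 120.203°W:
  Kelbourne: 187.338 km
  Hollisk: 129.493 km
  Arvell: 227.041 km
  → nearest: Hollisk (129.493 km)
Q at 39.924°N, 122.424°W:
  Kelbourne: 48.901 km
  Hollisk: 94.998 km
  Arvell: 121.352 km
  → nearest: Kelbourne (48.901 km)
R at 38.631°N, 120.341°W:
  Kelbourne: 204.435 km
  Hollisk: 136.078 km
  Arvell: 216.682 km
  → nearest: Hollisk (136.078 km)
S at 38.793°N, 120.352°W:
  Kelbourne: 190.425 km
  Hollisk: 125.472 km
  Arvell: 214.178 km
  → nearest: Hollisk (125.472 km)

P→Hollisk; Q→Kelbourne; R→Hollisk; S→Hollisk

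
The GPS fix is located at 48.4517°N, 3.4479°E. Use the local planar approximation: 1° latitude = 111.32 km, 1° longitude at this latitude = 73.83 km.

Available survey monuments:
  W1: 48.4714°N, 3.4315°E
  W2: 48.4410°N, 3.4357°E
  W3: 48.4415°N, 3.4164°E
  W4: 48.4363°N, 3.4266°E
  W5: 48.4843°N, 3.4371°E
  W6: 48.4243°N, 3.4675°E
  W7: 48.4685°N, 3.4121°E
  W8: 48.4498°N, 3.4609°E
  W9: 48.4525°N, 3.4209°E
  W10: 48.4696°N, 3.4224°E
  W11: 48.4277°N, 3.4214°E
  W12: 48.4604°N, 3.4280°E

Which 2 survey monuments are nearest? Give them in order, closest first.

W8, W2

Distances from 48.4517°N, 3.4479°E:
W1: 2.5051 km
W2: 1.4933 km
W3: 2.5880 km
W4: 2.3264 km
W5: 3.7156 km
W6: 3.3760 km
W7: 3.2378 km
W8: 0.9828 km
W9: 1.9954 km
W10: 2.7413 km
W11: 3.3115 km
W12: 1.7597 km
Sorted: W8 (0.9828 km) < W2 (1.4933 km) < W12 (1.7597 km) < W9 (1.9954 km) < …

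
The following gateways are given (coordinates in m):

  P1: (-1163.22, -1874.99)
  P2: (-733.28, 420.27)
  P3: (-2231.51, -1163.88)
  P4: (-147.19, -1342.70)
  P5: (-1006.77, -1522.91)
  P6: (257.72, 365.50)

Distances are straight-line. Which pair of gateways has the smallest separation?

P1 and P5

Pairwise distances:
P1–P5: √((156.45)² + (352.08)²) = √(24476.6025 + 123960.3264) = 385.28 m
P4–P5: √((-859.58)² + (-180.21)²) = √(738877.7764 + 32475.6441) = 878.27 m
P2–P6: √((991.00)² + (-54.77)²) = √(982081.0000 + 2999.7529) = 992.51 m
P1–P4: √((1016.03)² + (532.29)²) = √(1032316.9609 + 283332.6441) = 1147.02 m
P3–P5: √((1224.74)² + (-359.03)²) = √(1499988.0676 + 128902.5409) = 1276.28 m
P1–P3: √((-1068.29)² + (711.11)²) = √(1141243.5241 + 505677.4321) = 1283.32 m
P4–P6: √((404.91)² + (1708.20)²) = √(163952.1081 + 2917947.2400) = 1755.53 m
P2–P4: √((586.09)² + (-1762.97)²) = √(343501.4881 + 3108063.2209) = 1857.84 m
P2–P5: √((-273.49)² + (-1943.18)²) = √(74796.7801 + 3775948.5124) = 1962.33 m
P3–P4: √((2084.32)² + (-178.82)²) = √(4344389.8624 + 31976.5924) = 2091.98 m
P2–P3: √((-1498.23)² + (-1584.15)²) = √(2244693.1329 + 2509531.2225) = 2180.42 m
P5–P6: √((1264.49)² + (1888.41)²) = √(1598934.9601 + 3566092.3281) = 2272.67 m
P1–P2: √((429.94)² + (2295.26)²) = √(184848.4036 + 5268218.4676) = 2335.18 m
P1–P6: √((1420.94)² + (2240.49)²) = √(2019070.4836 + 5019795.4401) = 2653.09 m
P3–P6: √((2489.23)² + (1529.38)²) = √(6196265.9929 + 2339003.1844) = 2921.52 m
Closest pair: P1–P5 at 385.28 m.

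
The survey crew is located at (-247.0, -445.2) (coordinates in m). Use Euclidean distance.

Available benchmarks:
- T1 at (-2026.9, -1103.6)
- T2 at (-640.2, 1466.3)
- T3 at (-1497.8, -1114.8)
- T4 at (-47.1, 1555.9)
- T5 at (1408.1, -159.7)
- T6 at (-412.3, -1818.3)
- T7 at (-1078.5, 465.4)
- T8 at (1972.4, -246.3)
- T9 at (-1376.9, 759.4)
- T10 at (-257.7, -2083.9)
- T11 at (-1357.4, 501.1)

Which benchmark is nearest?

Distances from (-247.0, -445.2):
T1: √((-1779.9)² + (-658.4)²) = √(3168044.010 + 433490.560) = 1897.8 m
T2: √((-393.2)² + (1911.5)²) = √(154606.240 + 3653832.250) = 1951.5 m
T3: √((-1250.8)² + (-669.6)²) = √(1564500.640 + 448364.160) = 1418.8 m
T4: √((199.9)² + (2001.1)²) = √(39960.010 + 4004401.210) = 2011.1 m
T5: √((1655.1)² + (285.5)²) = √(2739356.010 + 81510.250) = 1679.5 m
T6: √((-165.3)² + (-1373.1)²) = √(27324.090 + 1885403.610) = 1383.0 m
T7: √((-831.5)² + (910.6)²) = √(691392.250 + 829192.360) = 1233.1 m
T8: √((2219.4)² + (198.9)²) = √(4925736.360 + 39561.210) = 2228.3 m
T9: √((-1129.9)² + (1204.6)²) = √(1276674.010 + 1451061.160) = 1651.6 m
T10: √((-10.7)² + (-1638.7)²) = √(114.490 + 2685337.690) = 1638.7 m
T11: √((-1110.4)² + (946.3)²) = √(1232988.160 + 895483.690) = 1458.9 m
Minimum: T7 at 1233.1 m.

T7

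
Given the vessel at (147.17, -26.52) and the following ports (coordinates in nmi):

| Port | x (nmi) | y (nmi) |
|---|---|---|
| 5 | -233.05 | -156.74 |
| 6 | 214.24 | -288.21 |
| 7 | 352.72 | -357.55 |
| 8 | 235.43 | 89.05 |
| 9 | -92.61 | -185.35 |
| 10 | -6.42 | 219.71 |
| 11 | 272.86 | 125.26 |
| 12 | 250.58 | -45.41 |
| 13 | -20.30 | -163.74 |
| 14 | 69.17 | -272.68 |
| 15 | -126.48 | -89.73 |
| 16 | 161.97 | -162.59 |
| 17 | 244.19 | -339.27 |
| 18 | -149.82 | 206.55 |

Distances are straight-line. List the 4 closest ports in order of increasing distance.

12, 16, 8, 11

Distances from (147.17, -26.52):
5: √((-380.22)² + (-130.22)²) = √(144567.2484 + 16957.2484) = 401.90 nmi
6: √((67.07)² + (-261.69)²) = √(4498.3849 + 68481.6561) = 270.15 nmi
7: √((205.55)² + (-331.03)²) = √(42250.8025 + 109580.8609) = 389.66 nmi
8: √((88.26)² + (115.57)²) = √(7789.8276 + 13356.4249) = 145.42 nmi
9: √((-239.78)² + (-158.83)²) = √(57494.4484 + 25226.9689) = 287.61 nmi
10: √((-153.59)² + (246.23)²) = √(23589.8881 + 60629.2129) = 290.21 nmi
11: √((125.69)² + (151.78)²) = √(15797.9761 + 23037.1684) = 197.07 nmi
12: √((103.41)² + (-18.89)²) = √(10693.6281 + 356.8321) = 105.12 nmi
13: √((-167.47)² + (-137.22)²) = √(28046.2009 + 18829.3284) = 216.51 nmi
14: √((-78.00)² + (-246.16)²) = √(6084.0000 + 60594.7456) = 258.22 nmi
15: √((-273.65)² + (-63.21)²) = √(74884.3225 + 3995.5041) = 280.86 nmi
16: √((14.80)² + (-136.07)²) = √(219.0400 + 18515.0449) = 136.87 nmi
17: √((97.02)² + (-312.75)²) = √(9412.8804 + 97812.5625) = 327.45 nmi
18: √((-296.99)² + (233.07)²) = √(88203.0601 + 54321.6249) = 377.52 nmi
Sorted: 12 (105.12 nmi) < 16 (136.87 nmi) < 8 (145.42 nmi) < 11 (197.07 nmi) < 13 (216.51 nmi) < 14 (258.22 nmi) < …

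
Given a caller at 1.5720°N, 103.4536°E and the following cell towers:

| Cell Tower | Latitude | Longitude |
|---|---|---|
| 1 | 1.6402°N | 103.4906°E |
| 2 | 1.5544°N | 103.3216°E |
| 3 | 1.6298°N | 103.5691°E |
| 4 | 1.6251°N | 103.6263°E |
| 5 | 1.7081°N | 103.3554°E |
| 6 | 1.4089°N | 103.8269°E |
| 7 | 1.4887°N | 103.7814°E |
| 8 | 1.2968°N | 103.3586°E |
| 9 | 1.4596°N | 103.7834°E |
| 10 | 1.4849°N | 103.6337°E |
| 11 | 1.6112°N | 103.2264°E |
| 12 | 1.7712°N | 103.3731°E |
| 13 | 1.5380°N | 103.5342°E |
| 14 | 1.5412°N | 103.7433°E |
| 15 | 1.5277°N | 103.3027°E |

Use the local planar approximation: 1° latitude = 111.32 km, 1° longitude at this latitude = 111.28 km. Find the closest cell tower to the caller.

Distances from 1.5720°N, 103.4536°E:
1: √((0.0682·111.32)² + (0.0370·111.28)²) = √(57.638828 + 16.952653) = 8.6366 km
2: √((-0.0176·111.32)² + (-0.1320·111.28)²) = √(3.838590 + 215.765546) = 14.8190 km
3: √((0.0578·111.32)² + (0.1155·111.28)²) = √(41.400165 + 165.195496) = 14.3734 km
4: √((0.0531·111.32)² + (0.1727·111.28)²) = √(34.941009 + 369.333676) = 20.1066 km
5: √((0.1361·111.32)² + (-0.0982·111.28)²) = √(229.542256 + 119.414540) = 18.6804 km
6: √((-0.1631·111.32)² + (0.3733·111.28)²) = √(329.650939 + 1725.640059) = 45.3353 km
7: √((-0.0833·111.32)² + (0.3278·111.28)²) = √(85.987713 + 1330.614134) = 37.6378 km
8: √((-0.2752·111.32)² + (-0.0950·111.28)²) = √(938.519400 + 111.758727) = 32.4080 km
9: √((-0.1124·111.32)² + (0.3298·111.28)²) = √(156.559353 + 1346.900570) = 38.7745 km
10: √((-0.0871·111.32)² + (0.1801·111.28)²) = √(94.011873 + 401.662845) = 22.2638 km
11: √((0.0392·111.32)² + (-0.2272·111.28)²) = √(19.042262 + 639.220785) = 25.6566 km
12: √((0.1992·111.32)² + (-0.0805·111.28)²) = √(491.728141 + 80.246481) = 23.9160 km
13: √((-0.0340·111.32)² + (0.0806·111.28)²) = √(14.325317 + 80.445975) = 9.7351 km
14: √((-0.0308·111.32)² + (0.2897·111.28)²) = √(11.755682 + 1039.276780) = 32.4196 km
15: √((-0.0443·111.32)² + (-0.1509·111.28)²) = √(24.319456 + 281.976369) = 17.5013 km
Minimum: 1 at 8.6366 km.

1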